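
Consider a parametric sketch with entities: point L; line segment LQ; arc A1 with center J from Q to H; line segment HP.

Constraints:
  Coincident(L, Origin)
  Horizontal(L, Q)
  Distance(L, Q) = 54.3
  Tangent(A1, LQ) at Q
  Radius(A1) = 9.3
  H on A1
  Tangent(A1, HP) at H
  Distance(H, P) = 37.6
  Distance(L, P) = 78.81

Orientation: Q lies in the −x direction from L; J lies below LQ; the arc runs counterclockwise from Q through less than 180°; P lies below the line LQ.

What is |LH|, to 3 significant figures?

64.3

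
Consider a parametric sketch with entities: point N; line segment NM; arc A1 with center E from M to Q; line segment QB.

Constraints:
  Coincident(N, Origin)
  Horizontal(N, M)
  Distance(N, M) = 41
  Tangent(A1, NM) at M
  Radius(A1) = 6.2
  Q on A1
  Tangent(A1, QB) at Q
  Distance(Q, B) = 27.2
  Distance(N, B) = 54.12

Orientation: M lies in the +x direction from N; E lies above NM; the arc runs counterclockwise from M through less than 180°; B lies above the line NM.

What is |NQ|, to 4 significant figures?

47.66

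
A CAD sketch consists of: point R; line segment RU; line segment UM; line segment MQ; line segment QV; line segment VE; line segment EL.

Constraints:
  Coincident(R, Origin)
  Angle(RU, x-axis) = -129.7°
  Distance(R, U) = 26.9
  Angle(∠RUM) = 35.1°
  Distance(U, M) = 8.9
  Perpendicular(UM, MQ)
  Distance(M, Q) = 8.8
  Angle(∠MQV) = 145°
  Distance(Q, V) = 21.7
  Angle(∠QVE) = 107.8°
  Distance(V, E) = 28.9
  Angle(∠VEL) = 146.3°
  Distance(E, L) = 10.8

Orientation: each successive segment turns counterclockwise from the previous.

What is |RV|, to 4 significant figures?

27.86

The perpendicularity gives MQ at right angles to UM, so MQ runs at 105.2°; with |MQ| = 8.8, Q = (-10.90, -9.871). ∠MQV = 145.0° gives QV at 140.2° from the x-axis; with |QV| = 21.7, V = (-27.57, 4.019). Then |RV| = |V − R| = 27.86.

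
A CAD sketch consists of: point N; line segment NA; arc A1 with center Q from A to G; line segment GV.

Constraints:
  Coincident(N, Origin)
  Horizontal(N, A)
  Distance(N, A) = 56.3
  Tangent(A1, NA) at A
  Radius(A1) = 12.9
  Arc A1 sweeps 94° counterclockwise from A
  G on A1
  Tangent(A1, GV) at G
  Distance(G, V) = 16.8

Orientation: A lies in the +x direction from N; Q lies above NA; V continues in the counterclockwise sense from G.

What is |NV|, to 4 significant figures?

74.55

N is at the origin; N and A share the same y with |NA| = 56.3 and A on the +x side, so A = (56.30, 0.000). Since A1 is tangent to NA there, QA ⟂ NA, so Q = A + (0, 12.9) = (56.30, 12.90). On A1, A sits at bearing -90° from Q; a 94° counterclockwise sweep puts G at bearing 4°, so G = Q + 12.9·(cos 4°, sin 4°) = (69.17, 13.80). The tangent condition forces QG to be normal to GV, so GV runs along (−sin 4°, cos 4°); with |GV| = 16.8, V = (68.00, 30.56). Then |NV| = |V − N| = 74.55.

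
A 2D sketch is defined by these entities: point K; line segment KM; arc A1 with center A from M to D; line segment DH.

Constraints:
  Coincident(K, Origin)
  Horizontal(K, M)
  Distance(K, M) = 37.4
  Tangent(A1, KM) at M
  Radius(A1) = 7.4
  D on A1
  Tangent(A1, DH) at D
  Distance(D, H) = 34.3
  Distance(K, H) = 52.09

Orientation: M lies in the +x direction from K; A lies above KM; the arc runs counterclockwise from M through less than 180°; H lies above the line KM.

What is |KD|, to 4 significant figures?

45.40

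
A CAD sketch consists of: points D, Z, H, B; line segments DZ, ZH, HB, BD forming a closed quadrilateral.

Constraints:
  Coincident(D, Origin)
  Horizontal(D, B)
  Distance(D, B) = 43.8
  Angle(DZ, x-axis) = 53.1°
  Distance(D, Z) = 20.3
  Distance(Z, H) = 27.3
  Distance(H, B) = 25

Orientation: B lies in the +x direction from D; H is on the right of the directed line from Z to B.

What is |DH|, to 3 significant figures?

22.9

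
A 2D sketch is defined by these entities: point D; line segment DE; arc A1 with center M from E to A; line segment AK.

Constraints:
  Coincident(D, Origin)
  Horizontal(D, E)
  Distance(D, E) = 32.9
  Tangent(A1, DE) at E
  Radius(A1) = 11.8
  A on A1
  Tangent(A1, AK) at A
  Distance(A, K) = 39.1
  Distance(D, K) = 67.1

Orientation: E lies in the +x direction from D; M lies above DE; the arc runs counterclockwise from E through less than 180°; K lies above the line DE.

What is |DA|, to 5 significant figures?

46.337

D is at the origin; DE is horizontal with |DE| = 32.9 and E on the +x side, so E = (32.900, 0.0000). Tangency of A1 to DE means the radius ME is perpendicular to DE, so M = E + (0, 11.8) = (32.900, 11.800). Since MA ⟂ AK (tangency), |MK| = √(11.8² + 39.1²) = 40.842 regardless of where A sits on A1. So K lies on both circle(D, 67.1) and circle(M, 40.842); the above-DE intersection is K = (43.238, 51.312). A is the foot of the tangent from K: A = (44.692, 12.239).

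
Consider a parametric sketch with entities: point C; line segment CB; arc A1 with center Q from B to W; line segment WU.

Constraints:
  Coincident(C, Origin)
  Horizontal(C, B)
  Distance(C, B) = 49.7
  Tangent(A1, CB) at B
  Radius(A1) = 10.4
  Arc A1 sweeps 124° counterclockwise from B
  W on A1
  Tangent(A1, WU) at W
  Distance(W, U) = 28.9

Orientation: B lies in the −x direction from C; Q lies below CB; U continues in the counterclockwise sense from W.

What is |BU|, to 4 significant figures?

40.88

C is at the origin; C and B share the same y with |CB| = 49.7 and B on the −x side, so B = (-49.70, 0.000). A1 meets CB tangentially, so QB is at right angles to CB, so Q = B + (0, -10.4) = (-49.70, -10.40). On A1, B sits at bearing 90° from Q; a 124° counterclockwise sweep puts W at bearing 214°, so W = Q + 10.4·(cos 214°, sin 214°) = (-58.32, -16.22). The tangent condition forces QW to be normal to WU, so WU runs along (−sin 214°, cos 214°); with |WU| = 28.9, U = (-42.16, -40.17). Then |BU| = |U − B| = 40.88.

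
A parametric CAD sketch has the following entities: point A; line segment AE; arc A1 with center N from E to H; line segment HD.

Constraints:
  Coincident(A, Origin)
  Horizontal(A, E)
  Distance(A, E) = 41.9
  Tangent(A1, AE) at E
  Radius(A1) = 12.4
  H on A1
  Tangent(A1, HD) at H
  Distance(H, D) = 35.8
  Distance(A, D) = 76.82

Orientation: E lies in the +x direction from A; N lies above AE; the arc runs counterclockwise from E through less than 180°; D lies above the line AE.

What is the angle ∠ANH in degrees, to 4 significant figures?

148.6°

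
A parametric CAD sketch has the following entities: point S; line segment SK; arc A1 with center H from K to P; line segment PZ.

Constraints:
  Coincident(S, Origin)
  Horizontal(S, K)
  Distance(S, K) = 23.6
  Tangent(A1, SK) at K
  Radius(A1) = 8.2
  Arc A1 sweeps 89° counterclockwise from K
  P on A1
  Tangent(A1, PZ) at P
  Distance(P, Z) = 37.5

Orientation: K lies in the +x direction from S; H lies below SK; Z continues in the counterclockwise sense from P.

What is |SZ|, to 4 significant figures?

47.88

On A1, K sits at bearing 90° from H; an 89° counterclockwise sweep puts P at bearing 179°, so P = H + 8.2·(cos 179°, sin 179°) = (15.40, -8.057). Since A1 is tangent to PZ there, HP ⟂ PZ, so PZ runs along (−sin 179°, cos 179°); with |PZ| = 37.5, Z = (14.75, -45.55). Then |SZ| = |Z − S| = 47.88.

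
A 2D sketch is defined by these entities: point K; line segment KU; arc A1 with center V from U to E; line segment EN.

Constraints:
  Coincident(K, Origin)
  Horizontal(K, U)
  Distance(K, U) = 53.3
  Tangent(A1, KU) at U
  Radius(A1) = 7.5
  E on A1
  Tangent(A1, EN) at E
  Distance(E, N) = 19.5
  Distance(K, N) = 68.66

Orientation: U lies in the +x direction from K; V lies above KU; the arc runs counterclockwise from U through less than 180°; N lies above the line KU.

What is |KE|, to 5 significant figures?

61.043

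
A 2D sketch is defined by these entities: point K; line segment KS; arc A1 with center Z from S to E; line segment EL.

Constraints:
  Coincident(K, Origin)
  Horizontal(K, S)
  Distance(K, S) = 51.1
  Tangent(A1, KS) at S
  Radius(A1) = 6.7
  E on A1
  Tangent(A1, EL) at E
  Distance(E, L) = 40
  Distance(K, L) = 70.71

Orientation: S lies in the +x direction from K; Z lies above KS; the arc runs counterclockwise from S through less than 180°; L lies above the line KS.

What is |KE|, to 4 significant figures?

58.24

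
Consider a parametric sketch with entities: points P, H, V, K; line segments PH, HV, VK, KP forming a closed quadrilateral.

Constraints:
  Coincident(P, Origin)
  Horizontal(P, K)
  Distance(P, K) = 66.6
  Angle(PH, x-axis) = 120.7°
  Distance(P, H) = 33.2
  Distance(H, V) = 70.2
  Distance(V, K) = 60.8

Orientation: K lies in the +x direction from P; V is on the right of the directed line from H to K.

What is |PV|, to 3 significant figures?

37.1

Checks: |HV| = 70.20 ✓; |VK| = 60.80 ✓.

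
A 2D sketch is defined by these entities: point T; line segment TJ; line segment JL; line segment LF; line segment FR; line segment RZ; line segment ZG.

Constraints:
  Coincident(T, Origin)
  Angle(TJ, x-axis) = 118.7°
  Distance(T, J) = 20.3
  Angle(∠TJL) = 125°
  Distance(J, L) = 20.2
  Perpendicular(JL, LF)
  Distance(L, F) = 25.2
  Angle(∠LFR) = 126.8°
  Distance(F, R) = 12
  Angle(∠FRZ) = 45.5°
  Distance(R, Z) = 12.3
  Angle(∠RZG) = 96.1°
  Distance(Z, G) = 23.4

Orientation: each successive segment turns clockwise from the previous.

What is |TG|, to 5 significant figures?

47.462

T is at the origin; TJ runs at 118.7° with length 20.3, so J = (-9.7485, 17.806). ∠TJL = 125.0° gives JL at 63.700° from the x-axis; with |JL| = 20.2, L = (-0.79850, 35.915). JL is perpendicular to LF, so LF runs at -26.300°; with |LF| = 25.2, F = (21.793, 24.750). ∠LFR = 126.8° gives FR at -79.500° from the x-axis; with |FR| = 12.0, R = (23.980, 12.951). ∠FRZ = 45.5° gives RZ at 146.00° from the x-axis; with |RZ| = 12.3, Z = (13.783, 19.829). ∠RZG = 96.1° gives ZG at 62.100° from the x-axis; with |ZG| = 23.4, G = (24.732, 40.509). Then |TG| = |G − T| = 47.462.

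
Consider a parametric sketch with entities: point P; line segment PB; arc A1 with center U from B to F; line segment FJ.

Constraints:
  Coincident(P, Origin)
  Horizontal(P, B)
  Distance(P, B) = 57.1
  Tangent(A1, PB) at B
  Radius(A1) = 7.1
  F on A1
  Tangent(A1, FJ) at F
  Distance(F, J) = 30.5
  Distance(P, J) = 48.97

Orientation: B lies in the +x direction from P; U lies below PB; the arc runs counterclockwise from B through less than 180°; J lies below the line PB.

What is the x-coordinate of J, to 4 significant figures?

37.48

P is at the origin; P and B share the same y with |PB| = 57.1 and B on the +x side, so B = (57.10, 0.000). Since A1 is tangent to PB there, UB ⟂ PB, so U = B + (0, -7.1) = (57.10, -7.100). Since UF ⟂ FJ (tangency), |UJ| = √(7.1² + 30.5²) = 31.32 regardless of where F sits on A1. So J lies on both circle(P, 48.97) and circle(U, 31.32); the below-PB intersection is J = (37.48, -31.51). F is the foot of the tangent from J: F = (50.70, -4.023).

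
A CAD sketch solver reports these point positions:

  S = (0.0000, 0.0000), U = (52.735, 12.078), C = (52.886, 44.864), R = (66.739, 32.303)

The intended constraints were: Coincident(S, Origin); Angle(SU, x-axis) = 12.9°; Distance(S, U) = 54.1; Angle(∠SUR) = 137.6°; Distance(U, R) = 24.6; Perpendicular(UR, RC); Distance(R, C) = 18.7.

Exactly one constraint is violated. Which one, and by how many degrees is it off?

Perpendicular(UR, RC) — off by 7.50°.

S = (0.00, 0.00) ✓; SU at 12.90° ✓; |SU| = 54.10 ✓; ∠SUR = 137.6° ✓; |UR| = 24.60 ✓; ∠(UR, RC) = 82.50° ✗; |RC| = 18.70 ✓.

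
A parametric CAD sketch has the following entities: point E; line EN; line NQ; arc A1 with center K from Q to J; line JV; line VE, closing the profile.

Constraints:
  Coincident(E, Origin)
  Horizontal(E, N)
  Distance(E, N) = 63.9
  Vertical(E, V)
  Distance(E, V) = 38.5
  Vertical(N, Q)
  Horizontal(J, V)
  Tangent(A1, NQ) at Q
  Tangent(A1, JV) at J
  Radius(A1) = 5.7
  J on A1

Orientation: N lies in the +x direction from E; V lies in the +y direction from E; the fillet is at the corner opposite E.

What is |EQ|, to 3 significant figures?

71.8

E is at the origin; E and N share the same y with |EN| = 63.9 and N on the +x side, so N = (63.9, 0.00). EV is vertical with |EV| = 38.5 and V on the +y side, so V = (0.00, 38.5). The virtual corner opposite E is at (63.9, 38.5). Tangency of A1 to NQ means the radius KQ is perpendicular to NQ and since A1 is tangent to JV there, KJ ⟂ JV, with radius 5.7, so the center K sits 5.7 in from both sides at K = (58.2, 32.8). That places the tangent points at Q = (63.9, 32.8) on NQ and J = (58.2, 38.5) on JV. Then |EQ| = |Q − E| = 71.8.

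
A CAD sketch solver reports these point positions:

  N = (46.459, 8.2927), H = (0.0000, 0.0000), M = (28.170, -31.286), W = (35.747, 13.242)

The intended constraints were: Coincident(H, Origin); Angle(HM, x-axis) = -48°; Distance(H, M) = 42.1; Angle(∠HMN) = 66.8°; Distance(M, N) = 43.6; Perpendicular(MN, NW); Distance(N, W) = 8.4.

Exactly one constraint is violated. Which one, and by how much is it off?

Distance(N, W) = 8.4 — off by 3.40.

H = (0.00, 0.00) ✓; HM at -48.00° ✓; |HM| = 42.10 ✓; ∠HMN = 66.80° ✓; |MN| = 43.60 ✓; ∠(MN, NW) = 90.00° ✓; |NW| = 11.80 ✗.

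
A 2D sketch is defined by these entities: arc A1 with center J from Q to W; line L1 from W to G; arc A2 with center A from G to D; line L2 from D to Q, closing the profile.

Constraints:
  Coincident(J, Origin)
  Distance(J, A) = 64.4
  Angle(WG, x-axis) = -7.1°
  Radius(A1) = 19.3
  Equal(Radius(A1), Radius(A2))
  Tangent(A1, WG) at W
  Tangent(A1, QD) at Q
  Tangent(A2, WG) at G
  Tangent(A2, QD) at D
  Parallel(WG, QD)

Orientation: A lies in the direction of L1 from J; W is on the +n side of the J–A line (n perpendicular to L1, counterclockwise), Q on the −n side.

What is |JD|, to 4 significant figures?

67.23

The slot axis is L1's direction at -7.1°, so u = (cos -7.1°, sin -7.1°) = (0.9923, -0.1236) and n = (−sin -7.1°, cos -7.1°) = (0.1236, 0.9923). J is at the origin and A lies 64.4 along u from J, so A = 64.4·u = (63.91, -7.960). Tangency of A1 to both parallel lines with radius 19.3 puts W and Q at J ± 19.3·n: W = (2.386, 19.15), Q = (-2.386, -19.15). Equal radii place G and D the same way about A: G = A + 19.3·n = (66.29, 11.19), D = A − 19.3·n = (61.52, -27.11). Then |JD| = |D − J| = 67.23.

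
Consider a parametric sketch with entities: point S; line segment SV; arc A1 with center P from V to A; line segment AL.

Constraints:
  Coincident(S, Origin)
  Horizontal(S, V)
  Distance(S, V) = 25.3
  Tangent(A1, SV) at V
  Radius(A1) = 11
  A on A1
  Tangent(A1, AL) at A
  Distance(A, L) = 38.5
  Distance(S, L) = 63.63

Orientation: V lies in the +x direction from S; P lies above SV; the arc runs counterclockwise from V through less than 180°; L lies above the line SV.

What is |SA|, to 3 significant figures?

37.2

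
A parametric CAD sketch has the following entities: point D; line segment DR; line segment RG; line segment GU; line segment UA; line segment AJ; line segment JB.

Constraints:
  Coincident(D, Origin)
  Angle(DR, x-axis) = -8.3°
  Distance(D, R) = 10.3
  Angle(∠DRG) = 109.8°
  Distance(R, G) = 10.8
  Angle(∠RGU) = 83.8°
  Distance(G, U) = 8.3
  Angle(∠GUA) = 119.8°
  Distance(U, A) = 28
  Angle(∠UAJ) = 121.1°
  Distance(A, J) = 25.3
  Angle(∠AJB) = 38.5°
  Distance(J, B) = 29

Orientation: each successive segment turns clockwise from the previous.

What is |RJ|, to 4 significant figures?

36.72

D is at the origin; DR runs at -8.3° with length 10.3, so R = (10.19, -1.487). ∠DRG = 109.8° gives RG at -78.50° from the x-axis; with |RG| = 10.8, G = (12.35, -12.07). ∠RGU = 83.8° gives GU at -174.7° from the x-axis; with |GU| = 8.3, U = (4.081, -12.84). ∠GUA = 119.8° gives UA at 125.1° from the x-axis; with |UA| = 28.0, A = (-12.02, 10.07). ∠UAJ = 121.1° gives AJ at 66.20° from the x-axis; with |AJ| = 25.3, J = (-1.810, 33.22). Then |RJ| = |J − R| = 36.72.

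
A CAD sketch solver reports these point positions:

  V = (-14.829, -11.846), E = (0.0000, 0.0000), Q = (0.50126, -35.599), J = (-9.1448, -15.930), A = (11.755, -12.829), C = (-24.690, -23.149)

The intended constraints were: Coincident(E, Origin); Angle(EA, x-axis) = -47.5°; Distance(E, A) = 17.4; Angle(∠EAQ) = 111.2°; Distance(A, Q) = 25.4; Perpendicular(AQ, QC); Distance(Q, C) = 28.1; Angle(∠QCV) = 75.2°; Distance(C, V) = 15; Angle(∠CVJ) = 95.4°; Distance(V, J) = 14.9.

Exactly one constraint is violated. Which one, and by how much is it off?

Distance(V, J) = 14.9 — off by 7.90.

E = (0.00, 0.00) ✓; EA at -47.50° ✓; |EA| = 17.40 ✓; ∠EAQ = 111.2° ✓; |AQ| = 25.40 ✓; ∠(AQ, QC) = 90.00° ✓; |QC| = 28.10 ✓; ∠QCV = 75.20° ✓; |CV| = 15.00 ✓; ∠CVJ = 95.41° ✓; |VJ| = 6.999 ✗.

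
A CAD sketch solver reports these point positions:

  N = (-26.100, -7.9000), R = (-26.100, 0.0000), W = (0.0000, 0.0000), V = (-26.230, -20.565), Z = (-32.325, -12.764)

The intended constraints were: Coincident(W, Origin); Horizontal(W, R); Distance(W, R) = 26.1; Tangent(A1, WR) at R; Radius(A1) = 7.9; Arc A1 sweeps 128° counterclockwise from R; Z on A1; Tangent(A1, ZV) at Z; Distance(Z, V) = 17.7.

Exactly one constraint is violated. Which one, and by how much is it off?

Distance(Z, V) = 17.7 — off by 7.80.

W = (0.00, 0.00) ✓; W.y = 0.00, R.y = 0.00 ✓; |WR| = 26.10 ✓; ∠(NR, RW) = 90.00° ✓; |NR| = 7.900 ✓; bearing(N→Z) − bearing(N→R) = 128.0° ✓; |NZ| = 7.900 ✓; ∠(NZ, ZV) = 90.00° ✓; |ZV| = 9.900 ✗.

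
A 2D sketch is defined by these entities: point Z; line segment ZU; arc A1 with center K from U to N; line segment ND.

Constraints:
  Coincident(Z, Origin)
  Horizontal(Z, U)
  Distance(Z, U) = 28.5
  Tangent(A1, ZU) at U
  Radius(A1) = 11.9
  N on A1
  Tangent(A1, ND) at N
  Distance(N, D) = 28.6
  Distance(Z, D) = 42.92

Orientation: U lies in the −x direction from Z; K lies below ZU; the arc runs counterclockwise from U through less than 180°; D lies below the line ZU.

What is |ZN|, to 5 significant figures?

41.990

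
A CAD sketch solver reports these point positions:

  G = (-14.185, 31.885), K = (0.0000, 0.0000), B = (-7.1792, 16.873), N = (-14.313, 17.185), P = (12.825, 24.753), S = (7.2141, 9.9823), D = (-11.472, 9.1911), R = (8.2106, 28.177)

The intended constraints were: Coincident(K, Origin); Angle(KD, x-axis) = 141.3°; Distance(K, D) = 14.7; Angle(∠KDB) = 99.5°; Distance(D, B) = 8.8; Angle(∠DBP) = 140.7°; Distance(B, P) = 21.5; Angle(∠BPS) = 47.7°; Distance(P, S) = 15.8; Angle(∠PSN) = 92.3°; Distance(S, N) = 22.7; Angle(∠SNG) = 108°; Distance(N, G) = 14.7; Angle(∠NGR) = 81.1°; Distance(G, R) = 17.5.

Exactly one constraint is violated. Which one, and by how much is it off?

Distance(G, R) = 17.5 — off by 5.20.

K = (0.00, 0.00) ✓; KD at 141.3° ✓; |KD| = 14.70 ✓; ∠KDB = 99.50° ✓; |DB| = 8.800 ✓; ∠DBP = 140.7° ✓; |BP| = 21.50 ✓; ∠BPS = 47.70° ✓; |PS| = 15.80 ✓; ∠PSN = 92.30° ✓; |SN| = 22.70 ✓; ∠SNG = 108.0° ✓; |NG| = 14.70 ✓; ∠NGR = 81.10° ✓; |GR| = 22.70 ✗.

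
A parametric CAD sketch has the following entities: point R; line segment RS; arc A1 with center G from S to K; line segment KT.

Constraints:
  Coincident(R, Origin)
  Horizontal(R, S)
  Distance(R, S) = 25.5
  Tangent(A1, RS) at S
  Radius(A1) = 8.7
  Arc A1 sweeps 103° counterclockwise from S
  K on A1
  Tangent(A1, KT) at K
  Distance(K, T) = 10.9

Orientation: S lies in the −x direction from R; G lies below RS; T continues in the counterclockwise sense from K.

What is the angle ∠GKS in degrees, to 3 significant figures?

38.5°

R is at the origin; RS is horizontal with |RS| = 25.5 and S on the −x side, so S = (-25.5, 0.00). The tangent condition forces GS to be normal to RS, so G = S + (0, -8.7) = (-25.5, -8.70). On A1, S sits at bearing 90° from G; a 103° counterclockwise sweep puts K at bearing 193°, so K = G + 8.7·(cos 193°, sin 193°) = (-34.0, -10.7). Then cos ∠GKS = KG·KS / (|KG||KS|), giving 38.5°.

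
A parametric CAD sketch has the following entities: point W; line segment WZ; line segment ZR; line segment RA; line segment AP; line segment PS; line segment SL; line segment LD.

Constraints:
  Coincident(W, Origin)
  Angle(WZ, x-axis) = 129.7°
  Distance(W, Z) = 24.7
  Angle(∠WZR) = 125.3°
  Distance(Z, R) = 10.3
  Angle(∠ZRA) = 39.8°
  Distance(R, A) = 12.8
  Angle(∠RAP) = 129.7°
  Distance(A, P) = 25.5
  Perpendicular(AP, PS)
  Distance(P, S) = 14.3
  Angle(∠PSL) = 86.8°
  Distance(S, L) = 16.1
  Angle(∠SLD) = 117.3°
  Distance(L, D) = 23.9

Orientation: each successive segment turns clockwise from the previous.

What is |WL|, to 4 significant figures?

28.00

The perpendicularity gives PS at right angles to AP, so PS runs at 154.5°; with |PS| = 14.3, S = (-31.63, 0.4740). ∠PSL = 86.8° gives SL at 61.30° from the x-axis; with |SL| = 16.1, L = (-23.90, 14.60). Then |WL| = |L − W| = 28.00.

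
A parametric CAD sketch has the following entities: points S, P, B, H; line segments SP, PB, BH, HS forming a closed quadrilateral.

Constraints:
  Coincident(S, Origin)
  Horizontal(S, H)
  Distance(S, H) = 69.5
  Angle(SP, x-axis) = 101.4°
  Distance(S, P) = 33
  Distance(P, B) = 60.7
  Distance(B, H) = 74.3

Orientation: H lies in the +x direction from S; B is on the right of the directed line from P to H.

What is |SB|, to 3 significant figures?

27.9

S is at the origin; SH is horizontal with |SH| = 69.5 and H in +x, so H = (69.5, 0). SP runs at 101.4° with |SP| = 33.0, so P = (-6.52, 32.3). B is determined by |PB| = 60.7 and |BH| = 74.3 together: it lies at the intersection of circle(P, 60.7) and circle(H, 74.3). With |PH| = 82.6, the foot of the radical line on PH is 30.2 from P and the perpendicular offset is √(60.7² − 30.2²) = 52.7. Taking the right-of-PH solution: B = (0.648, -27.9).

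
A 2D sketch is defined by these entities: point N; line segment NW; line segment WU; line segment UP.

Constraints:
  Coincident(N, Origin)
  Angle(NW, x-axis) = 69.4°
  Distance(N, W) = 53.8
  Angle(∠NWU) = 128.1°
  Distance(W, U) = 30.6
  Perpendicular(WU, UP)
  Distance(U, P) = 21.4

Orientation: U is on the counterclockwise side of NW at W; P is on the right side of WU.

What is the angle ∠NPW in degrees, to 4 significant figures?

10.01°

N is at the origin; NW runs at 69.4° with length 53.8, so W = 53.8·(cos 69.4°, sin 69.4°) = (18.93, 50.36). ∠NWU = 128.1°, so WU runs at 69.4° + (180° − 128.1°) = 121.3° from the x-axis; with |WU| = 30.6, U = W + 30.6·(cos 121.3°, sin 121.3°) = (3.032, 76.51). WU ⟂ UP; with |UP| = 21.4 on the right of WU, P = U + 21.4·(0.8545, 0.5195) = (21.32, 87.62). Then cos ∠NPW = PN·PW / (|PN||PW|), giving 10.01°.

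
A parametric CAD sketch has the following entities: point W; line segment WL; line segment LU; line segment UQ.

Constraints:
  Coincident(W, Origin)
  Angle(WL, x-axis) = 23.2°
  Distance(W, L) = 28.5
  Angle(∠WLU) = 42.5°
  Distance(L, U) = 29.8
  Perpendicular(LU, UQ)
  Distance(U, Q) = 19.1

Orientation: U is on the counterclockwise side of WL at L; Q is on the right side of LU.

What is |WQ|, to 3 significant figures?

39.3

∠WLU = 42.5°, so LU runs at 23.2° + (180° − 42.5°) = 161° from the x-axis; with |LU| = 29.8, U = L + 29.8·(cos 161°, sin 161°) = (-1.93, 21.1). The perpendicularity gives UQ at right angles to LU; with |UQ| = 19.1 on the right of LU, Q = U + 19.1·(0.331, 0.944) = (4.38, 39.1). Then |WQ| = |Q − W| = 39.3.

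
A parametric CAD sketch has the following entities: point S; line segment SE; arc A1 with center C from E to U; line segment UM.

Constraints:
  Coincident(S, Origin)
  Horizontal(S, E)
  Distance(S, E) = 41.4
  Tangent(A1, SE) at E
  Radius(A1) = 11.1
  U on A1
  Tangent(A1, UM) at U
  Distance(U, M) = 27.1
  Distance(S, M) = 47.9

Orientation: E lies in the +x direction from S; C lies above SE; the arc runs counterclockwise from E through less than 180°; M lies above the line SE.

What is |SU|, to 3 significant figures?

52.7

S is at the origin; SE is horizontal with |SE| = 41.4 and E on the +x side, so E = (41.4, 0.00). Since A1 is tangent to SE there, CE ⟂ SE, so C = E + (0, 11.1) = (41.4, 11.1). Since CU ⟂ UM (tangency), |CM| = √(11.1² + 27.1²) = 29.3 regardless of where U sits on A1. So M lies on both circle(S, 47.9) and circle(C, 29.3); the above-SE intersection is M = (29.4, 37.8). U is the foot of the tangent from M: U = (49.0, 19.1).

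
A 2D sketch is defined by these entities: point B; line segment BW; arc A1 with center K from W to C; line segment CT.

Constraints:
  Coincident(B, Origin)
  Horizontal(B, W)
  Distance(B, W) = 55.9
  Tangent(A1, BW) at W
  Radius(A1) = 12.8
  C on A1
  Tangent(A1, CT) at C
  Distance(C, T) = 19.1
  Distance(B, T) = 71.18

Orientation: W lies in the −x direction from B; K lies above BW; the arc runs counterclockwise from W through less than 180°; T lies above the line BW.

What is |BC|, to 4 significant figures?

52.59

Checks: B = (0.00, 0.00) ✓; ∠(KW, WB) = 90.00° ✓; |KC| = 12.80 ✓; ∠(KC, CT) = 90.00° ✓; |CT| = 19.10 ✓; |BT| = 71.18 ✓.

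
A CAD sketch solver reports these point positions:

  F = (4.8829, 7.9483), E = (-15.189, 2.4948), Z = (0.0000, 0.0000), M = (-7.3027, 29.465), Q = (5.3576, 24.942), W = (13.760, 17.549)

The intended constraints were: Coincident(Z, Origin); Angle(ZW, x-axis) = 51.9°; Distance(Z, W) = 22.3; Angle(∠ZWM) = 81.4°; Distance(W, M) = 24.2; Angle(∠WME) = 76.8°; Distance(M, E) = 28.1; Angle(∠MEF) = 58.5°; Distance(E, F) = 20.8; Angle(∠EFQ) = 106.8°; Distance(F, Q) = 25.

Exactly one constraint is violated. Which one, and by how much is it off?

Distance(F, Q) = 25 — off by 8.00.

Z = (0.00, 0.00) ✓; ZW at 51.90° ✓; |ZW| = 22.30 ✓; ∠ZWM = 81.40° ✓; |WM| = 24.20 ✓; ∠WME = 76.80° ✓; |ME| = 28.10 ✓; ∠MEF = 58.50° ✓; |EF| = 20.80 ✓; ∠EFQ = 106.8° ✓; |FQ| = 17.00 ✗.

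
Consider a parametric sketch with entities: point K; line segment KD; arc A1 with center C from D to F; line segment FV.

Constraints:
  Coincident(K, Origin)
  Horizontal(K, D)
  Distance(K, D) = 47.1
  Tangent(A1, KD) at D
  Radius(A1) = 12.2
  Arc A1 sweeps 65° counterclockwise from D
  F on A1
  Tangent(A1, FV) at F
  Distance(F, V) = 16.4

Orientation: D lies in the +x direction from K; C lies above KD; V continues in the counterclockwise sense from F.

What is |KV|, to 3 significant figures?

68.7

On A1, D sits at bearing -90° from C; a 65° counterclockwise sweep puts F at bearing -25°, so F = C + 12.2·(cos -25°, sin -25°) = (58.2, 7.04). Tangency of A1 to FV means the radius CF is perpendicular to FV, so FV runs along (−sin -25°, cos -25°); with |FV| = 16.4, V = (65.1, 21.9). Then |KV| = |V − K| = 68.7.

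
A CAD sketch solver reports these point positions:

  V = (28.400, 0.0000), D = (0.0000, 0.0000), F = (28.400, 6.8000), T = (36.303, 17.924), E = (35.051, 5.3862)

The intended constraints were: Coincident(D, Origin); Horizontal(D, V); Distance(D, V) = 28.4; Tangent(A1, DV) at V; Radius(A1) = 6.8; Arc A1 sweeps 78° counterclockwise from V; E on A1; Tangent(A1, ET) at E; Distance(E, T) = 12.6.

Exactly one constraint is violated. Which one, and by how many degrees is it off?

Tangent(A1, ET) at E — off by 6.30°.

D = (0.00, 0.00) ✓; D.y = 0.00, V.y = 0.00 ✓; |DV| = 28.40 ✓; ∠(FV, VD) = 90.00° ✓; |FV| = 6.800 ✓; bearing(F→E) − bearing(F→V) = 78.00° ✓; |FE| = 6.800 ✓; ∠(FE, ET) = 83.70° ✗; |ET| = 12.60 ✓.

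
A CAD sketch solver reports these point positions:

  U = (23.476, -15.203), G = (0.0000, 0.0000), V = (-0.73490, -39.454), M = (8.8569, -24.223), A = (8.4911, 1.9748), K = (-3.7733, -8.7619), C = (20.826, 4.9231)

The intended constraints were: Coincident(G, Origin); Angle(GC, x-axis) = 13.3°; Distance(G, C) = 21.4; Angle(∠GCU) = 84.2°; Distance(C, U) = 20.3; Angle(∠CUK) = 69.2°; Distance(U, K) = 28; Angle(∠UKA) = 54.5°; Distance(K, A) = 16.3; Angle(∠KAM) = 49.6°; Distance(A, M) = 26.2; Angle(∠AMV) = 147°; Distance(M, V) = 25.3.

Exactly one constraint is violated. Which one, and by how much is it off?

Distance(M, V) = 25.3 — off by 7.30.

G = (0.00, 0.00) ✓; GC at 13.30° ✓; |GC| = 21.40 ✓; ∠GCU = 84.20° ✓; |CU| = 20.30 ✓; ∠CUK = 69.20° ✓; |UK| = 28.00 ✓; ∠UKA = 54.50° ✓; |KA| = 16.30 ✓; ∠KAM = 49.60° ✓; |AM| = 26.20 ✓; ∠AMV = 147.0° ✓; |MV| = 18.00 ✗.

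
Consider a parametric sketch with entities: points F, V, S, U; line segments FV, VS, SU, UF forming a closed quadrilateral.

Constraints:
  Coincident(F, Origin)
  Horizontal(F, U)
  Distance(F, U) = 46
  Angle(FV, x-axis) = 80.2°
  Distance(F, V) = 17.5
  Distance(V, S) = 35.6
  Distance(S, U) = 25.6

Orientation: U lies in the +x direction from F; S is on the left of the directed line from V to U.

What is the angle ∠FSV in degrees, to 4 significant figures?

21.26°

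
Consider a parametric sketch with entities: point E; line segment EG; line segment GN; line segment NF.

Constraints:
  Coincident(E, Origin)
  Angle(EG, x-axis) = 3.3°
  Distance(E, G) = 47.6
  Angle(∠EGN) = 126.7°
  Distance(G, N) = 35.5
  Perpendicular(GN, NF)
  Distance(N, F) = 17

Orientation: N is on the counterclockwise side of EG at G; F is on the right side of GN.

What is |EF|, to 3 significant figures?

84.5

E is at the origin; EG runs at 3.3° with length 47.6, so G = 47.6·(cos 3.3°, sin 3.3°) = (47.5, 2.74). ∠EGN = 126.7°, so GN runs at 3.3° + (180° − 126.7°) = 56.6° from the x-axis; with |GN| = 35.5, N = G + 35.5·(cos 56.6°, sin 56.6°) = (67.1, 32.4). The perpendicularity gives NF at right angles to GN; with |NF| = 17.0 on the right of GN, F = N + 17.0·(0.835, -0.550) = (81.3, 23.0). Then |EF| = |F − E| = 84.5.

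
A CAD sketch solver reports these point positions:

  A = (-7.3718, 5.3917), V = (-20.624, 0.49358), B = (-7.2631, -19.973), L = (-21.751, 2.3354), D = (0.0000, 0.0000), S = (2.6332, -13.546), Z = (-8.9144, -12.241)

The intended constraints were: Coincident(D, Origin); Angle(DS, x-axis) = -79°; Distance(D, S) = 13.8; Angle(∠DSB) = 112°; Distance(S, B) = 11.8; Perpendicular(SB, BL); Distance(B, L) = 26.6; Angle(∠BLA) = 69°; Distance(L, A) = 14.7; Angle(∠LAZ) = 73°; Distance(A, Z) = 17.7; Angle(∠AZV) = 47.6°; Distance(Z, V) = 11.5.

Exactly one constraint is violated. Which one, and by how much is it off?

Distance(Z, V) = 11.5 — off by 5.80.

D = (0.00, 0.00) ✓; DS at -79.00° ✓; |DS| = 13.80 ✓; ∠DSB = 112.0° ✓; |SB| = 11.80 ✓; ∠(SB, BL) = 90.00° ✓; |BL| = 26.60 ✓; ∠BLA = 69.00° ✓; |LA| = 14.70 ✓; ∠LAZ = 73.00° ✓; |AZ| = 17.70 ✓; ∠AZV = 47.60° ✓; |ZV| = 17.30 ✗.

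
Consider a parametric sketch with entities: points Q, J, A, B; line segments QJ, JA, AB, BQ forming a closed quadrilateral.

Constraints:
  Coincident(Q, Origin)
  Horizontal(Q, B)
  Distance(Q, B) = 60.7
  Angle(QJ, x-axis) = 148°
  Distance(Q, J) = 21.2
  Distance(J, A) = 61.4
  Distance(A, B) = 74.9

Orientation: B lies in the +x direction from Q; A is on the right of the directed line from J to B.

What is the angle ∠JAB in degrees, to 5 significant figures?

70.545°

Q is at the origin; Q and B share the same y with |QB| = 60.7 and B in +x, so B = (60.7, 0). QJ runs at 148.0° with |QJ| = 21.2, so J = (-17.979, 11.234). A is determined by |JA| = 61.4 and |AB| = 74.9 together: it lies at the intersection of circle(J, 61.4) and circle(B, 74.9). With |JB| = 79.477, the foot of the radical line on JB is 28.162 from J and the perpendicular offset is √(61.4² − 28.162²) = 54.560. Taking the right-of-JB solution: A = (2.1886, -46.759).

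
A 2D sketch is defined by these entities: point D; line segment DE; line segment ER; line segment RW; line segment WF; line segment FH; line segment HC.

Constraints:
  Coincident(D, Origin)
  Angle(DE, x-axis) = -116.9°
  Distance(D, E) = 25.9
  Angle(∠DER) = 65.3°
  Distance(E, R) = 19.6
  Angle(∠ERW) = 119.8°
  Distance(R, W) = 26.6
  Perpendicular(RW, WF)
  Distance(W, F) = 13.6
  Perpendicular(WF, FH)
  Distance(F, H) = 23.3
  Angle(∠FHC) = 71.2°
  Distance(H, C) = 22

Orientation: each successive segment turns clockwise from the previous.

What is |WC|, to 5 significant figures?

17.748

D is at the origin; DE runs at -116.9° with length 25.9, so E = (-11.718, -23.098). ∠DER = 65.3° gives ER at 128.40° from the x-axis; with |ER| = 19.6, R = (-23.893, -7.7372). ∠ERW = 119.8° gives RW at 68.200° from the x-axis; with |RW| = 26.6, W = (-14.014, 16.961). The perpendicularity gives WF at right angles to RW, so WF runs at -21.800°; with |WF| = 13.6, F = (-1.3868, 11.910). WF ⟂ FH, so FH runs at -111.80°; with |FH| = 23.3, H = (-10.040, -9.7238). ∠FHC = 71.2° gives HC at 139.40° from the x-axis; with |HC| = 22.0, C = (-26.744, 4.5933). Then |WC| = |C − W| = 17.748.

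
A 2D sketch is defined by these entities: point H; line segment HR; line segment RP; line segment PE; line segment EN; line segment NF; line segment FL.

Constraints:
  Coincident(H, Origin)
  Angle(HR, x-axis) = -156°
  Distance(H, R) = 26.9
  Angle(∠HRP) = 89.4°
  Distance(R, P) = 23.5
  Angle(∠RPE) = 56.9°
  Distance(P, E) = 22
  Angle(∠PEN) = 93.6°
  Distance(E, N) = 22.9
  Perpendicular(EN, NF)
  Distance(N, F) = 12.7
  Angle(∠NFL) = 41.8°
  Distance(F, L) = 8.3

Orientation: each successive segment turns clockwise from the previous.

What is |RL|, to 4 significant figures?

4.231

The perpendicularity gives NF at right angles to EN, so NF runs at 173.9°; with |NF| = 12.7, F = (-27.28, -14.50). ∠NFL = 41.8° gives FL at 35.70° from the x-axis; with |FL| = 8.3, L = (-20.54, -9.658). Then |RL| = |L − R| = 4.231.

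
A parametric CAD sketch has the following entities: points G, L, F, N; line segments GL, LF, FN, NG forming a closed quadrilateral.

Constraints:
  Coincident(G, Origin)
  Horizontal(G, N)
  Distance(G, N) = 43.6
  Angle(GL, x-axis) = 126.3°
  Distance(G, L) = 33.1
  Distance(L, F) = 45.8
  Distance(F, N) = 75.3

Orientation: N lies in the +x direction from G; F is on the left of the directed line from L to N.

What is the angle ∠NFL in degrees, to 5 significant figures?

63.641°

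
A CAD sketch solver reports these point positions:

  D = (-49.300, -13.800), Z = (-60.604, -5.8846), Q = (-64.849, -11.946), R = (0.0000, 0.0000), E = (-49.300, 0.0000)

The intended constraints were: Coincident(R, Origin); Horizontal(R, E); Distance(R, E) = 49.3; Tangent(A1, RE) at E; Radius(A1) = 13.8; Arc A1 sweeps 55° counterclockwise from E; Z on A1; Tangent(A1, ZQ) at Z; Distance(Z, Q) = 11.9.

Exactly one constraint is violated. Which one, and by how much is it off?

Distance(Z, Q) = 11.9 — off by 4.50.

R = (0.00, 0.00) ✓; R.y = 0.00, E.y = 0.00 ✓; |RE| = 49.30 ✓; ∠(DE, ER) = 90.00° ✓; |DE| = 13.80 ✓; bearing(D→Z) − bearing(D→E) = 55.00° ✓; |DZ| = 13.80 ✓; ∠(DZ, ZQ) = 90.00° ✓; |ZQ| = 7.400 ✗.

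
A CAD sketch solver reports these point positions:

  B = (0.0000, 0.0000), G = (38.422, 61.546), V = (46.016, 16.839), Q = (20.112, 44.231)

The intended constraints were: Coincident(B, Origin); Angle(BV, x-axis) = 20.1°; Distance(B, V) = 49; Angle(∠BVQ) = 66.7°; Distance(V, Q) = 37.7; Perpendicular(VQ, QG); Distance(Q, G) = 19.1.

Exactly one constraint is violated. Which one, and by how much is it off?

Distance(Q, G) = 19.1 — off by 6.10.

B = (0.00, 0.00) ✓; BV at 20.10° ✓; |BV| = 49.00 ✓; ∠BVQ = 66.70° ✓; |VQ| = 37.70 ✓; ∠(VQ, QG) = 90.00° ✓; |QG| = 25.20 ✗.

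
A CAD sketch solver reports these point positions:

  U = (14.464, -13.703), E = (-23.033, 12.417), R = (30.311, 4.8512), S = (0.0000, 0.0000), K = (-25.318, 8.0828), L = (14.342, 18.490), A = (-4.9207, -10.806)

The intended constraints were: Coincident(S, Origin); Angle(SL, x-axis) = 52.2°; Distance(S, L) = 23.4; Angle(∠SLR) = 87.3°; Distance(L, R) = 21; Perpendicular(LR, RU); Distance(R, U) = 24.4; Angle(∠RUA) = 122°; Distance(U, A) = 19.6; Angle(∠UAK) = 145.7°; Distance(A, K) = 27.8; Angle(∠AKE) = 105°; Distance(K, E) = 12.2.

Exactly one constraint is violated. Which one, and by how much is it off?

Distance(K, E) = 12.2 — off by 7.30.

S = (0.00, 0.00) ✓; SL at 52.20° ✓; |SL| = 23.40 ✓; ∠SLR = 87.30° ✓; |LR| = 21.00 ✓; ∠(LR, RU) = 90.00° ✓; |RU| = 24.40 ✓; ∠RUA = 122.0° ✓; |UA| = 19.60 ✓; ∠UAK = 145.7° ✓; |AK| = 27.80 ✓; ∠AKE = 105.0° ✓; |KE| = 4.900 ✗.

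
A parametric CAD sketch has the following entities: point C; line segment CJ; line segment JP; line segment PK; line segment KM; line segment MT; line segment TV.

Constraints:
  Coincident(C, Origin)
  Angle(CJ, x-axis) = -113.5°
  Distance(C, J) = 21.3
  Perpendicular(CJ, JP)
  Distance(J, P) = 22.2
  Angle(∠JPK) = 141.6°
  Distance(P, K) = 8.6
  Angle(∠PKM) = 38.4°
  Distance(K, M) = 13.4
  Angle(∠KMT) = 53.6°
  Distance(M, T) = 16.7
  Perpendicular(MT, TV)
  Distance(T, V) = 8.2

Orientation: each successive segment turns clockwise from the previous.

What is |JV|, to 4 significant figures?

32.21

C is at the origin; CJ runs at -113.5° with length 21.3, so J = (-8.493, -19.53). CJ is perpendicular to JP, so JP runs at 156.5°; with |JP| = 22.2, P = (-28.85, -10.68). ∠JPK = 141.6° gives PK at 118.1° from the x-axis; with |PK| = 8.6, K = (-32.90, -3.095). ∠PKM = 38.4° gives KM at -23.50° from the x-axis; with |KM| = 13.4, M = (-20.61, -8.438). ∠KMT = 53.6° gives MT at -149.9° from the x-axis; with |MT| = 16.7, T = (-35.06, -16.81). MT is perpendicular to TV, so TV runs at 120.1°; with |TV| = 8.2, V = (-39.17, -9.719). Then |JV| = |V − J| = 32.21.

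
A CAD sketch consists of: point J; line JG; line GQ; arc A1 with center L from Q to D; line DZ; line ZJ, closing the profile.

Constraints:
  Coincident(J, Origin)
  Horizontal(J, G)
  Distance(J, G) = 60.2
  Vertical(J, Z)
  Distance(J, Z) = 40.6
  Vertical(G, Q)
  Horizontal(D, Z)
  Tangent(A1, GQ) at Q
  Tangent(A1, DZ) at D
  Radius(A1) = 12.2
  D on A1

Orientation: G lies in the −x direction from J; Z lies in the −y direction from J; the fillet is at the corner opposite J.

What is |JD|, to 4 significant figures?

62.87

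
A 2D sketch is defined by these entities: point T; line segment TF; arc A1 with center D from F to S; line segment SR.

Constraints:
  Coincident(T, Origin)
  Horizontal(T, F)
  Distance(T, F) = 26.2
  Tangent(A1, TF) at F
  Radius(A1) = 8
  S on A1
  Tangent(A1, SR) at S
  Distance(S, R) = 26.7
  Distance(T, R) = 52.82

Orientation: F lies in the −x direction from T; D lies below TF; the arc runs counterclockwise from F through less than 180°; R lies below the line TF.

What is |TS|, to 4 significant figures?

33.98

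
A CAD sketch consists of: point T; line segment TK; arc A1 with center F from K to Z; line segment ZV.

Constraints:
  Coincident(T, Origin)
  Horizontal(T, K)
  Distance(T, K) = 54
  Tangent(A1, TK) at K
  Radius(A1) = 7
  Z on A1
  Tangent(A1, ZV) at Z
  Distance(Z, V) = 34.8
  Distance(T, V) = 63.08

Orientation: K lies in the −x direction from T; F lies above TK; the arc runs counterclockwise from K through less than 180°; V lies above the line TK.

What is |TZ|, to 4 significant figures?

47.52

Checks: |FZ| = 7.000 ✓; ∠(FZ, ZV) = 90.00° ✓; |ZV| = 34.80 ✓; |TV| = 63.08 ✓.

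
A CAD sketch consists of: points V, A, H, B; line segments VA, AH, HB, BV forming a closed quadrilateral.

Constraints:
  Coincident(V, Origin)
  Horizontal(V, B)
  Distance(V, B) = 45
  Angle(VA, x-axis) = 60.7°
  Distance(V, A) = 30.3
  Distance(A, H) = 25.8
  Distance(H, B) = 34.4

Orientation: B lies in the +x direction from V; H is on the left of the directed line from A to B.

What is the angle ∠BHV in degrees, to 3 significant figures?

58.5°

Checks: V.y = 0.00, B.y = 0.00 ✓; |AH| = 25.80 ✓; |HB| = 34.40 ✓.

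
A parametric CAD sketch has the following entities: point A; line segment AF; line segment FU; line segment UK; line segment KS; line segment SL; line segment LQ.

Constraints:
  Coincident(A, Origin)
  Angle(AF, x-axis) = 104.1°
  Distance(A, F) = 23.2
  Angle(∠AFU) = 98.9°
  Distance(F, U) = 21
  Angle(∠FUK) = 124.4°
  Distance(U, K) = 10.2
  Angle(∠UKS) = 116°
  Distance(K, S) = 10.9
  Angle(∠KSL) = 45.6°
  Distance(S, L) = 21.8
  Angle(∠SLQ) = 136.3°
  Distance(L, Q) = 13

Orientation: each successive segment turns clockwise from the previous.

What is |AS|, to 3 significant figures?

25.5

∠FUK = 124.4° gives UK at -32.6° from the x-axis; with |UK| = 10.2, K = (22.3, 25.2). ∠UKS = 116.0° gives KS at -96.6° from the x-axis; with |KS| = 10.9, S = (21.0, 14.4). Then |AS| = |S − A| = 25.5.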